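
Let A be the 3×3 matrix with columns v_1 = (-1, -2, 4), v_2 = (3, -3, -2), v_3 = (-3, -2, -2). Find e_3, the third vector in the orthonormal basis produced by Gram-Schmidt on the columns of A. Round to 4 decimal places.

e_3 = (-0.7654, -0.4784, -0.4305)

e_1 = v_1/‖v_1‖ = (-1, -2, 4)/4.5826 = (-0.2182, -0.4364, 0.8729).
r_{12} = e_1·v_2 = -1.0911.
u_2 = v_2 + 1.0911·e_1 = (2.7619, -3.4762, -1.0476).
‖u_2‖ = 4.5617, so e_2 = (0.6054, -0.7620, -0.2297).
r_{13} = e_1·v_3 = -0.2182; r_{23} = e_2·v_3 = 0.1670.
u_3 = v_3 + 0.2182·e_1 − 0.1670·e_2 = (-3.1487, -1.9680, -1.7712).
‖u_3‖ = 4.1139, so e_3 = (-0.7654, -0.4784, -0.4305).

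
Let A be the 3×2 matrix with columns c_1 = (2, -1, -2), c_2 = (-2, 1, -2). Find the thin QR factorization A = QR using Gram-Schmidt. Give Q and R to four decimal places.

Q = [[0.6667, -0.5963], [-0.3333, 0.2981], [-0.6667, -0.7454]], R = [[3.0000, -0.3333], [0.0000, 2.9814]]

c_1 = (2, -1, -2); ‖c_1‖ = 3.0000, so e_1 = (0.6667, -0.3333, -0.6667).
e_1·c_2 = 0.6667·(-2) + (-0.3333)·1 + (-0.6667)·(-2) = -0.3333.
u_2 = c_2 + 0.3333·e_1 = (-1.7778, 0.8889, -2.2222).
‖u_2‖ = 2.9814, so e_2 = (-0.5963, 0.2981, -0.7454).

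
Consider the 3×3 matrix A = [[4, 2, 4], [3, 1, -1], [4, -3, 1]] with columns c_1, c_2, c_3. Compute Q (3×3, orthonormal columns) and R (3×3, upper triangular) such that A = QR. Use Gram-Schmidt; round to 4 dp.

e_1 = c_1/‖c_1‖ = (4, 3, 4)/6.4031 = (0.6247, 0.4685, 0.6247).
r_{12} = e_1·c_2 = -0.1562.
u_2 = c_2 + 0.1562·e_1 = (2.0976, 1.0732, -2.9024).
‖u_2‖ = 3.7384, so e_2 = (0.5611, 0.2871, -0.7764).
r_{13} = e_1·c_3 = 2.6550; r_{23} = e_2·c_3 = 1.1809.
u_3 = c_3 − 2.6550·e_1 − 1.1809·e_2 = (1.6789, -2.5829, 0.2583).
‖u_3‖ = 3.0914, so e_3 = (0.5431, -0.8355, 0.0836).

Q = [[0.6247, 0.5611, 0.5431], [0.4685, 0.2871, -0.8355], [0.6247, -0.7764, 0.0836]], R = [[6.4031, -0.1562, 2.6550], [0.0000, 3.7384, 1.1809], [0.0000, 0.0000, 3.0914]]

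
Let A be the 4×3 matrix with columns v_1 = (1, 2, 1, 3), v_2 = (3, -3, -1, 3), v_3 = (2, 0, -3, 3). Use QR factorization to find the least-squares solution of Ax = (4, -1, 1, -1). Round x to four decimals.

x = (0.0305, 0.7090, -0.5003)

v_1 = (1, 2, 1, 3); ‖v_1‖ = 3.8730, so q_1 = (0.2582, 0.5164, 0.2582, 0.7746).
q_1·v_2 = 0.2582·3 + 0.5164·(-3) + 0.2582·(-1) + 0.7746·3 = 1.2910.
u_2 = v_2 − 1.2910·q_1 = (2.6667, -3.6667, -1.3333, 2.0000).
‖u_2‖ = 5.1316, so q_2 = (0.5197, -0.7145, -0.2598, 0.3897).
q_1·v_3 = 0.2582·2 + 0.5164·0 + 0.2582·(-3) + 0.7746·3 = 2.0656; q_2·v_3 = 0.5197·2 + (-0.7145)·0 + (-0.2598)·(-3) + 0.3897·3 = 2.9880.
u_3 = v_3 − 2.0656·q_1 − 2.9880·q_2 = (-0.0861, 1.0684, -2.7570, 0.2354).
‖u_3‖ = 2.9673, so q_3 = (-0.0290, 0.3600, -0.9291, 0.0793).
Qᵀb = (0.0000, 2.1436, -1.4845).
Back-substitute: x_3 = -1.4845/2.9673 = -0.5003.
x_2 = (2.1436 − 2.9880·(-0.5003))/5.1316 = 0.7090.
x_1 = (0.0000 − 1.2910·0.7090 − 2.0656·(-0.5003))/3.8730 = 0.0305.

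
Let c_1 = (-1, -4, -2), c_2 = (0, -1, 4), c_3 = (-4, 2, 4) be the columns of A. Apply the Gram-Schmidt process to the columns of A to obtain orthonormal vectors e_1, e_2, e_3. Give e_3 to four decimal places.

e_3 = (-0.9748, 0.2166, 0.0542)

e_1 = c_1/‖c_1‖ = (-1, -4, -2)/4.5826 = (-0.2182, -0.8729, -0.4364).
r_{12} = e_1·c_2 = -0.8729.
u_2 = c_2 + 0.8729·e_1 = (-0.1905, -1.7619, 3.6190).
‖u_2‖ = 4.0297, so e_2 = (-0.0473, -0.4372, 0.8981).
r_{13} = e_1·c_3 = -2.6186; r_{23} = e_2·c_3 = 2.9070.
u_3 = c_3 + 2.6186·e_1 − 2.9070·e_2 = (-4.4340, 0.9853, 0.2463).
‖u_3‖ = 4.5489, so e_3 = (-0.9748, 0.2166, 0.0542).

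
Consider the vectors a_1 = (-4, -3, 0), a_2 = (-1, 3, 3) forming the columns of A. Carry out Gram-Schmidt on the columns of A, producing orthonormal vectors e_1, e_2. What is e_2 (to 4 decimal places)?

e_1 = a_1/‖a_1‖ = (-4, -3, 0)/5.0000 = (-0.8000, -0.6000, 0.0000).
r_{12} = e_1·a_2 = -1.0000.
u_2 = a_2 + 1.0000·e_1 = (-1.8000, 2.4000, 3.0000).
‖u_2‖ = 4.2426, so e_2 = (-0.4243, 0.5657, 0.7071).

e_2 = (-0.4243, 0.5657, 0.7071)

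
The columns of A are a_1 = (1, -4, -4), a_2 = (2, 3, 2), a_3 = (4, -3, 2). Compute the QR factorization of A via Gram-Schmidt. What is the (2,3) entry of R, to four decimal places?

r_{23} = 2.7477

e_1 = a_1/‖a_1‖ = (1, -4, -4)/5.7446 = (0.1741, -0.6963, -0.6963).
r_{12} = e_1·a_2 = -3.1334.
u_2 = a_2 + 3.1334·e_1 = (2.5455, 0.8182, -0.1818).
‖u_2‖ = 2.6799, so e_2 = (0.9498, 0.3053, -0.0678).
r_{23} = e_2·a_3 = 2.7477.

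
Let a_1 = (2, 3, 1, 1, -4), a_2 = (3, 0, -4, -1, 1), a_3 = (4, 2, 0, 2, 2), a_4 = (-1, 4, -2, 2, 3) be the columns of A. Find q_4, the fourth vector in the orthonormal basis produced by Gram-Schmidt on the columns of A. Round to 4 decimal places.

q_4 = (-0.5377, 0.6884, -0.4026, 0.1922, 0.1948)

q_1 = a_1/‖a_1‖ = (2, 3, 1, 1, -4)/5.5678 = (0.3592, 0.5388, 0.1796, 0.1796, -0.7184).
r_{12} = q_1·a_2 = -0.5388.
u_2 = a_2 + 0.5388·q_1 = (3.1935, 0.2903, -3.9032, -0.9032, 0.6129).
‖u_2‖ = 5.1681, so q_2 = (0.6179, 0.0562, -0.7552, -0.1748, 0.1186).
r_{13} = q_1·a_3 = 1.4368; r_{23} = q_2·a_3 = 2.4717.
u_3 = a_3 − 1.4368·q_1 − 2.4717·q_2 = (1.9565, 1.0870, 1.6087, 2.1739, 2.7391).
‖u_3‖ = 4.4526, so q_3 = (0.4394, 0.2441, 0.3613, 0.4882, 0.6152).
r_{14} = q_1·a_4 = -0.3592; r_{24} = q_2·a_4 = 1.1235; r_{34} = q_3·a_4 = 2.6364.
u_4 = a_4 + 0.3592·q_1 − 1.1235·q_2 − 2.6364·q_3 = (-2.7237, 3.4868, -2.0395, 0.9737, 0.9868).
‖u_4‖ = 5.0654, so q_4 = (-0.5377, 0.6884, -0.4026, 0.1922, 0.1948).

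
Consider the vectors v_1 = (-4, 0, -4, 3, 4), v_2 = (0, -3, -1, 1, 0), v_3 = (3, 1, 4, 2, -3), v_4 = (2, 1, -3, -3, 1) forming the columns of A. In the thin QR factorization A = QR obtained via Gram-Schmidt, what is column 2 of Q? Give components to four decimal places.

e_2 = (0.1543, -0.9421, -0.1598, 0.1983, -0.1543)

v_1 = (-4, 0, -4, 3, 4); ‖v_1‖ = 7.5498, so e_1 = (-0.5298, 0.0000, -0.5298, 0.3974, 0.5298).
e_1·v_2 = (-0.5298)·0 + 0.0000·(-3) + (-0.5298)·(-1) + 0.3974·1 + 0.5298·0 = 0.9272.
u_2 = v_2 − 0.9272·e_1 = (0.4912, -3.0000, -0.5088, 0.6316, -0.4912).
‖u_2‖ = 3.1844, so e_2 = (0.1543, -0.9421, -0.1598, 0.1983, -0.1543).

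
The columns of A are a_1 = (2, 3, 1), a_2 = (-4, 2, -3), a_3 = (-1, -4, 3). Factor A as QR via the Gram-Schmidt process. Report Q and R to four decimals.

Q = [[0.5345, -0.6298, -0.5635], [0.8018, 0.5888, 0.1025], [0.2673, -0.5066, 0.8197]], R = [[3.7417, -1.3363, -2.9399], [0.0000, 5.2167, -3.2451], [0.0000, 0.0000, 2.6128]]

a_1 = (2, 3, 1); ‖a_1‖ = 3.7417, so q_1 = (0.5345, 0.8018, 0.2673).
q_1·a_2 = 0.5345·(-4) + 0.8018·2 + 0.2673·(-3) = -1.3363.
u_2 = a_2 + 1.3363·q_1 = (-3.2857, 3.0714, -2.6429).
‖u_2‖ = 5.2167, so q_2 = (-0.6298, 0.5888, -0.5066).
q_1·a_3 = 0.5345·(-1) + 0.8018·(-4) + 0.2673·3 = -2.9399; q_2·a_3 = (-0.6298)·(-1) + 0.5888·(-4) + (-0.5066)·3 = -3.2451.
u_3 = a_3 + 2.9399·q_1 + 3.2451·q_2 = (-1.4724, 0.2677, 2.1417).
‖u_3‖ = 2.6128, so q_3 = (-0.5635, 0.1025, 0.8197).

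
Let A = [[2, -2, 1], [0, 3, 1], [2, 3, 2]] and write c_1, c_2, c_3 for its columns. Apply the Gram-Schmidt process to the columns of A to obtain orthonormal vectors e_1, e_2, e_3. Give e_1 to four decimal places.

e_1 = (0.7071, 0.0000, 0.7071)

e_1 = c_1/‖c_1‖ = (2, 0, 2)/2.8284 = (0.7071, 0.0000, 0.7071).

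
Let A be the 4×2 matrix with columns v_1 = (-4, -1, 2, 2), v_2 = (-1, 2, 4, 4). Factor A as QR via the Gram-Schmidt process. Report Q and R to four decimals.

v_1 = (-4, -1, 2, 2); ‖v_1‖ = 5.0000, so q_1 = (-0.8000, -0.2000, 0.4000, 0.4000).
q_1·v_2 = (-0.8000)·(-1) + (-0.2000)·2 + 0.4000·4 + 0.4000·4 = 3.6000.
u_2 = v_2 − 3.6000·q_1 = (1.8800, 2.7200, 2.5600, 2.5600).
‖u_2‖ = 4.9031, so q_2 = (0.3834, 0.5548, 0.5221, 0.5221).

Q = [[-0.8000, 0.3834], [-0.2000, 0.5548], [0.4000, 0.5221], [0.4000, 0.5221]], R = [[5.0000, 3.6000], [0.0000, 4.9031]]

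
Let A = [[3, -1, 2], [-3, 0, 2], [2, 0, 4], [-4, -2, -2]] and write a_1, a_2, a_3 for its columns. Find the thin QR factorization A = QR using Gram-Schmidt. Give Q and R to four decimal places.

Q = [[0.4867, -0.6693, 0.1525], [-0.4867, 0.1894, 0.7098], [0.3244, -0.1263, 0.6835], [-0.6489, -0.7072, -0.0762]], R = [[6.1644, 0.8111, 2.5955], [0.0000, 2.0838, -0.0505], [0.0000, 0.0000, 4.6109]]

a_1 = (3, -3, 2, -4); ‖a_1‖ = 6.1644, so e_1 = (0.4867, -0.4867, 0.3244, -0.6489).
e_1·a_2 = 0.4867·(-1) + (-0.4867)·0 + 0.3244·0 + (-0.6489)·(-2) = 0.8111.
u_2 = a_2 − 0.8111·e_1 = (-1.3947, 0.3947, -0.2632, -1.4737).
‖u_2‖ = 2.0838, so e_2 = (-0.6693, 0.1894, -0.1263, -0.7072).
e_1·a_3 = 0.4867·2 + (-0.4867)·2 + 0.3244·4 + (-0.6489)·(-2) = 2.5955; e_2·a_3 = (-0.6693)·2 + 0.1894·2 + (-0.1263)·4 + (-0.7072)·(-2) = -0.0505.
u_3 = a_3 − 2.5955·e_1 + 0.0505·e_2 = (0.7030, 3.2727, 3.1515, -0.3515).
‖u_3‖ = 4.6109, so e_3 = (0.1525, 0.7098, 0.6835, -0.0762).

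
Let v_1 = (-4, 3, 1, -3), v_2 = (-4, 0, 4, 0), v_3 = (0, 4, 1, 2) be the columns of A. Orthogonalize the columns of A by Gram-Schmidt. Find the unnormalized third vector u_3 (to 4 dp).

v_1 = (-4, 3, 1, -3); ‖v_1‖ = 5.9161, so e_1 = (-0.6761, 0.5071, 0.1690, -0.5071).
e_1·v_2 = (-0.6761)·(-4) + 0.5071·0 + 0.1690·4 + (-0.5071)·0 = 3.3806.
u_2 = v_2 − 3.3806·e_1 = (-1.7143, -1.7143, 3.4286, 1.7143).
‖u_2‖ = 4.5356, so e_2 = (-0.3780, -0.3780, 0.7559, 0.3780).
e_1·v_3 = (-0.6761)·0 + 0.5071·4 + 0.1690·1 + (-0.5071)·2 = 1.1832; e_2·v_3 = (-0.3780)·0 + (-0.3780)·4 + 0.7559·1 + 0.3780·2 = 0.0000.
u_3 = v_3 − 1.1832·e_1 − 0.0000·e_2 = (0.8000, 3.4000, 0.8000, 2.6000).

u_3 = (0.8000, 3.4000, 0.8000, 2.6000)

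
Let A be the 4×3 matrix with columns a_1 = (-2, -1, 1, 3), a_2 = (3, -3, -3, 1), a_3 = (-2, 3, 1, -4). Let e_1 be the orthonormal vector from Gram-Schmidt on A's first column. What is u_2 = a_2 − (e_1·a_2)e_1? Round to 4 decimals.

a_1 = (-2, -1, 1, 3); ‖a_1‖ = 3.8730, so e_1 = (-0.5164, -0.2582, 0.2582, 0.7746).
e_1·a_2 = (-0.5164)·3 + (-0.2582)·(-3) + 0.2582·(-3) + 0.7746·1 = -0.7746.
u_2 = a_2 + 0.7746·e_1 = (2.6000, -3.2000, -2.8000, 1.6000).

u_2 = (2.6000, -3.2000, -2.8000, 1.6000)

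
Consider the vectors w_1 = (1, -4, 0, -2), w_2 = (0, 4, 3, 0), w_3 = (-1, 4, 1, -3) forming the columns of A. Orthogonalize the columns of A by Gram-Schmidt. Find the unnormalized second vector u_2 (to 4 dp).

u_2 = (0.7619, 0.9524, 3.0000, -1.5238)

w_1 = (1, -4, 0, -2); ‖w_1‖ = 4.5826, so q_1 = (0.2182, -0.8729, 0.0000, -0.4364).
q_1·w_2 = 0.2182·0 + (-0.8729)·4 + 0.0000·3 + (-0.4364)·0 = -3.4915.
u_2 = w_2 + 3.4915·q_1 = (0.7619, 0.9524, 3.0000, -1.5238).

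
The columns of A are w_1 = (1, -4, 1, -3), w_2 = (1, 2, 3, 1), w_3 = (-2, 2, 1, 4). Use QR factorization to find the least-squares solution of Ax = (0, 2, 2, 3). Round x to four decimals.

x = (-0.0204, 0.5554, 0.5029)

w_1 = (1, -4, 1, -3); ‖w_1‖ = 5.1962, so q_1 = (0.1925, -0.7698, 0.1925, -0.5774).
q_1·w_2 = 0.1925·1 + (-0.7698)·2 + 0.1925·3 + (-0.5774)·1 = -1.3472.
u_2 = w_2 + 1.3472·q_1 = (1.2593, 0.9630, 3.2593, 0.2222).
‖u_2‖ = 3.6311, so q_2 = (0.3468, 0.2652, 0.8976, 0.0612).
q_1·w_3 = 0.1925·(-2) + (-0.7698)·2 + 0.1925·1 + (-0.5774)·4 = -4.0415; q_2·w_3 = 0.3468·(-2) + 0.2652·2 + 0.8976·1 + 0.0612·4 = 0.9792.
u_3 = w_3 + 4.0415·q_1 − 0.9792·q_2 = (-1.5618, -1.3708, 0.8989, 1.6067).
‖u_3‖ = 2.7763, so q_3 = (-0.5625, -0.4937, 0.3238, 0.5787).
Qᵀb = (-2.8868, 2.5092, 1.3962).
Back-substitute: x_3 = 1.3962/2.7763 = 0.5029.
x_2 = (2.5092 − 0.9792·0.5029)/3.6311 = 0.5554.
x_1 = (-2.8868 + 1.3472·0.5554 + 4.0415·0.5029)/5.1962 = -0.0204.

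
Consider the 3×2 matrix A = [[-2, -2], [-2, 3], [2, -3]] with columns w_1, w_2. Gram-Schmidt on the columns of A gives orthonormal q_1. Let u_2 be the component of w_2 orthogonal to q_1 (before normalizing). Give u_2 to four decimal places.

q_1 = w_1/‖w_1‖ = (-2, -2, 2)/3.4641 = (-0.5774, -0.5774, 0.5774).
r_{12} = q_1·w_2 = -2.3094.
u_2 = w_2 + 2.3094·q_1 = (-3.3333, 1.6667, -1.6667).

u_2 = (-3.3333, 1.6667, -1.6667)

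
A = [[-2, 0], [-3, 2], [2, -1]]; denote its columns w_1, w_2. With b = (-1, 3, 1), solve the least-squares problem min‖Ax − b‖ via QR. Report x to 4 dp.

w_1 = (-2, -3, 2); ‖w_1‖ = 4.1231, so e_1 = (-0.4851, -0.7276, 0.4851).
e_1·w_2 = (-0.4851)·0 + (-0.7276)·2 + 0.4851·(-1) = -1.9403.
u_2 = w_2 + 1.9403·e_1 = (-0.9412, 0.5882, -0.0588).
‖u_2‖ = 1.1114, so e_2 = (-0.8468, 0.5293, -0.0529).
Qᵀb = (-1.2127, 2.3817).
Back-substitute: x_2 = 2.3817/1.1114 = 2.1429.
x_1 = (-1.2127 + 1.9403·2.1429)/4.1231 = 0.7143.

x = (0.7143, 2.1429)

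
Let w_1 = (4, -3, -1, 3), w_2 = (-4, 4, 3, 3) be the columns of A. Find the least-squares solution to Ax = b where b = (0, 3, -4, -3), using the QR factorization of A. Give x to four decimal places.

q_1 = w_1/‖w_1‖ = (4, -3, -1, 3)/5.9161 = (0.6761, -0.5071, -0.1690, 0.5071).
r_{12} = q_1·w_2 = -3.7187.
u_2 = w_2 + 3.7187·q_1 = (-1.4857, 2.1143, 2.3714, 4.8857).
‖u_2‖ = 6.0143, so q_2 = (-0.2470, 0.3515, 0.3943, 0.8124).
Qᵀb = (-2.3664, -2.9596).
Back-substitute: x_2 = -2.9596/6.0143 = -0.4921.
x_1 = (-2.3664 + 3.7187·(-0.4921))/5.9161 = -0.7093.

x = (-0.7093, -0.4921)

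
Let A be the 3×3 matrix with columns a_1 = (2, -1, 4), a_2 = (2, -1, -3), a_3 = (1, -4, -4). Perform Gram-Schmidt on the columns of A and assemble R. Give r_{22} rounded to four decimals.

a_1 = (2, -1, 4); ‖a_1‖ = 4.5826, so q_1 = (0.4364, -0.2182, 0.8729).
q_1·a_2 = 0.4364·2 + (-0.2182)·(-1) + 0.8729·(-3) = -1.5275.
u_2 = a_2 + 1.5275·q_1 = (2.6667, -1.3333, -1.6667).
r_{22} = ‖u_2‖ = 3.4157.

r_{22} = 3.4157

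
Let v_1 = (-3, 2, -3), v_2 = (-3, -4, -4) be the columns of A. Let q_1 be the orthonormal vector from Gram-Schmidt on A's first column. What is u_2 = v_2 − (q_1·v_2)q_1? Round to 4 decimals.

v_1 = (-3, 2, -3); ‖v_1‖ = 4.6904, so q_1 = (-0.6396, 0.4264, -0.6396).
q_1·v_2 = (-0.6396)·(-3) + 0.4264·(-4) + (-0.6396)·(-4) = 2.7716.
u_2 = v_2 − 2.7716·q_1 = (-1.2273, -5.1818, -2.2273).

u_2 = (-1.2273, -5.1818, -2.2273)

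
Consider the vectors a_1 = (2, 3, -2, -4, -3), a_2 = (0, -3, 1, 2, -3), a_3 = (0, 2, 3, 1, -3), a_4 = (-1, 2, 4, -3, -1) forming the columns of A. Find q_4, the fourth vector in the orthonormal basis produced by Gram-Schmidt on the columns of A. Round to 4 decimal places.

a_1 = (2, 3, -2, -4, -3); ‖a_1‖ = 6.4807, so q_1 = (0.3086, 0.4629, -0.3086, -0.6172, -0.4629).
q_1·a_2 = 0.3086·0 + 0.4629·(-3) + (-0.3086)·1 + (-0.6172)·2 + (-0.4629)·(-3) = -1.5430.
u_2 = a_2 + 1.5430·q_1 = (0.4762, -2.2857, 0.5238, 1.0476, -3.7143).
‖u_2‖ = 4.5408, so q_2 = (0.1049, -0.5034, 0.1154, 0.2307, -0.8180).
q_1·a_3 = 0.3086·0 + 0.4629·2 + (-0.3086)·3 + (-0.6172)·1 + (-0.4629)·(-3) = 0.7715; q_2·a_3 = 0.1049·0 + (-0.5034)·2 + 0.1154·3 + 0.2307·1 + (-0.8180)·(-3) = 2.0240.
u_3 = a_3 − 0.7715·q_1 − 2.0240·q_2 = (-0.4503, 2.6617, 3.0046, 1.0092, -0.9873).
‖u_3‖ = 4.2788, so q_3 = (-0.1053, 0.6221, 0.7022, 0.2359, -0.2307).
q_1·a_4 = 0.3086·(-1) + 0.4629·2 + (-0.3086)·4 + (-0.6172)·(-3) + (-0.4629)·(-1) = 1.6973; q_2·a_4 = 0.1049·(-1) + (-0.5034)·2 + 0.1154·4 + 0.2307·(-3) + (-0.8180)·(-1) = -0.5243; q_3·a_4 = (-0.1053)·(-1) + 0.6221·2 + 0.7022·4 + 0.2359·(-3) + (-0.2307)·(-1) = 3.6813.
u_4 = a_4 − 1.6973·q_1 + 0.5243·q_2 − 3.6813·q_3 = (-1.0814, -1.3396, 1.9992, -2.6997, 0.2062).
‖u_4‖ = 3.7805, so q_4 = (-0.2860, -0.3544, 0.5288, -0.7141, 0.0546).

q_4 = (-0.2860, -0.3544, 0.5288, -0.7141, 0.0546)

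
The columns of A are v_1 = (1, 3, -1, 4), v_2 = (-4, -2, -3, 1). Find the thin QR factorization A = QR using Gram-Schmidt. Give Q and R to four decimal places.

v_1 = (1, 3, -1, 4); ‖v_1‖ = 5.1962, so q_1 = (0.1925, 0.5774, -0.1925, 0.7698).
q_1·v_2 = 0.1925·(-4) + 0.5774·(-2) + (-0.1925)·(-3) + 0.7698·1 = -0.5774.
u_2 = v_2 + 0.5774·q_1 = (-3.8889, -1.6667, -3.1111, 1.4444).
‖u_2‖ = 5.4467, so q_2 = (-0.7140, -0.3060, -0.5712, 0.2652).

Q = [[0.1925, -0.7140], [0.5774, -0.3060], [-0.1925, -0.5712], [0.7698, 0.2652]], R = [[5.1962, -0.5774], [0.0000, 5.4467]]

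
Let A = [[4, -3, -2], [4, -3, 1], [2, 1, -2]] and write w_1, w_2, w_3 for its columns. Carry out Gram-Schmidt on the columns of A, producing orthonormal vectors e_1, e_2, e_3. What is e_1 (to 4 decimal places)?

e_1 = (0.6667, 0.6667, 0.3333)

w_1 = (4, 4, 2); ‖w_1‖ = 6.0000, so e_1 = (0.6667, 0.6667, 0.3333).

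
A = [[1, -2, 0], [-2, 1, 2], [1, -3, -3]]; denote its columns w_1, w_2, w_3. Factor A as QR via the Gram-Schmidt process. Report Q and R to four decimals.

e_1 = w_1/‖w_1‖ = (1, -2, 1)/2.4495 = (0.4082, -0.8165, 0.4082).
r_{12} = e_1·w_2 = -2.8577.
u_2 = w_2 + 2.8577·e_1 = (-0.8333, -1.3333, -1.8333).
‖u_2‖ = 2.4152, so e_2 = (-0.3450, -0.5521, -0.7591).
r_{13} = e_1·w_3 = -2.8577; r_{23} = e_2·w_3 = 1.1731.
u_3 = w_3 + 2.8577·e_1 − 1.1731·e_2 = (1.5714, 0.3143, -0.9429).
‖u_3‖ = 1.8593, so e_3 = (0.8452, 0.1690, -0.5071).

Q = [[0.4082, -0.3450, 0.8452], [-0.8165, -0.5521, 0.1690], [0.4082, -0.7591, -0.5071]], R = [[2.4495, -2.8577, -2.8577], [0.0000, 2.4152, 1.1731], [0.0000, 0.0000, 1.8593]]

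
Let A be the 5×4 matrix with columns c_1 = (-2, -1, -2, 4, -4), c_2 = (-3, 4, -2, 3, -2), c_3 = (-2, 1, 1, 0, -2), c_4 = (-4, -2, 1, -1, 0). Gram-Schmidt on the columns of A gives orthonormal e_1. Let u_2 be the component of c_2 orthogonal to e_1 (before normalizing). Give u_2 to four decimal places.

c_1 = (-2, -1, -2, 4, -4); ‖c_1‖ = 6.4031, so e_1 = (-0.3123, -0.1562, -0.3123, 0.6247, -0.6247).
e_1·c_2 = (-0.3123)·(-3) + (-0.1562)·4 + (-0.3123)·(-2) + 0.6247·3 + (-0.6247)·(-2) = 4.0605.
u_2 = c_2 − 4.0605·e_1 = (-1.7317, 4.6341, -0.7317, 0.4634, 0.5366).

u_2 = (-1.7317, 4.6341, -0.7317, 0.4634, 0.5366)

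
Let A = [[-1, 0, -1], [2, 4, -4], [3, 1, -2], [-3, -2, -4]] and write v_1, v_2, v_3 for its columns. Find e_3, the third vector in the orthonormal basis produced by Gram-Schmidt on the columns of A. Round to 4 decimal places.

e_3 = (-0.0448, -0.2211, -0.6195, -0.7519)

v_1 = (-1, 2, 3, -3); ‖v_1‖ = 4.7958, so e_1 = (-0.2085, 0.4170, 0.6255, -0.6255).
e_1·v_2 = (-0.2085)·0 + 0.4170·4 + 0.6255·1 + (-0.6255)·(-2) = 3.5447.
u_2 = v_2 − 3.5447·e_1 = (0.7391, 2.5217, -1.2174, 0.2174).
‖u_2‖ = 2.9043, so e_2 = (0.2545, 0.8683, -0.4192, 0.0749).
e_1·v_3 = (-0.2085)·(-1) + 0.4170·(-4) + 0.6255·(-2) + (-0.6255)·(-4) = -0.2085; e_2·v_3 = 0.2545·(-1) + 0.8683·(-4) + (-0.4192)·(-2) + 0.0749·(-4) = -3.1887.
u_3 = v_3 + 0.2085·e_1 + 3.1887·e_2 = (-0.2320, -1.1443, -3.2062, -3.8918).
‖u_3‖ = 5.1758, so e_3 = (-0.0448, -0.2211, -0.6195, -0.7519).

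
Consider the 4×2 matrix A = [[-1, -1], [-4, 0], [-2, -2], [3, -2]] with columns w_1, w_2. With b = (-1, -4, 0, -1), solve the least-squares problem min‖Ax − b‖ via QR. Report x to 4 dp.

x = (0.4796, 0.3866)

w_1 = (-1, -4, -2, 3); ‖w_1‖ = 5.4772, so e_1 = (-0.1826, -0.7303, -0.3651, 0.5477).
e_1·w_2 = (-0.1826)·(-1) + (-0.7303)·0 + (-0.3651)·(-2) + 0.5477·(-2) = -0.1826.
u_2 = w_2 + 0.1826·e_1 = (-1.0333, -0.1333, -2.0667, -1.9000).
‖u_2‖ = 2.9944, so e_2 = (-0.3451, -0.0445, -0.6902, -0.6345).
Qᵀb = (2.5560, 1.1577).
Back-substitute: x_2 = 1.1577/2.9944 = 0.3866.
x_1 = (2.5560 + 0.1826·0.3866)/5.4772 = 0.4796.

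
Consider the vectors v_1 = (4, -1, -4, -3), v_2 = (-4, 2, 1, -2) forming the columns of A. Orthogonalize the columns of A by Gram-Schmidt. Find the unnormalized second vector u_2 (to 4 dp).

v_1 = (4, -1, -4, -3); ‖v_1‖ = 6.4807, so q_1 = (0.6172, -0.1543, -0.6172, -0.4629).
q_1·v_2 = 0.6172·(-4) + (-0.1543)·2 + (-0.6172)·1 + (-0.4629)·(-2) = -2.4689.
u_2 = v_2 + 2.4689·q_1 = (-2.4762, 1.6190, -0.5238, -3.1429).

u_2 = (-2.4762, 1.6190, -0.5238, -3.1429)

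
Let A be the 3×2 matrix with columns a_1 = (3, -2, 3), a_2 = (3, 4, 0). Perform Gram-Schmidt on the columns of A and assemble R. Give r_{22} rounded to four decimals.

e_1 = a_1/‖a_1‖ = (3, -2, 3)/4.6904 = (0.6396, -0.4264, 0.6396).
r_{12} = e_1·a_2 = 0.2132.
u_2 = a_2 − 0.2132·e_1 = (2.8636, 4.0909, -0.1364).
r_{22} = ‖u_2‖ = 4.9955.

r_{22} = 4.9955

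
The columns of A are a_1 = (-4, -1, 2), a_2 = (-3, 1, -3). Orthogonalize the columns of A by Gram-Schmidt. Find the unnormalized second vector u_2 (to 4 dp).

u_2 = (-2.0476, 1.2381, -3.4762)

a_1 = (-4, -1, 2); ‖a_1‖ = 4.5826, so e_1 = (-0.8729, -0.2182, 0.4364).
e_1·a_2 = (-0.8729)·(-3) + (-0.2182)·1 + 0.4364·(-3) = 1.0911.
u_2 = a_2 − 1.0911·e_1 = (-2.0476, 1.2381, -3.4762).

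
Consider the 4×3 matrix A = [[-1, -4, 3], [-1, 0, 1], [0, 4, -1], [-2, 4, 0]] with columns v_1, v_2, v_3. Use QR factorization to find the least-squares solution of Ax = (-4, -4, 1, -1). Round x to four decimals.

v_1 = (-1, -1, 0, -2); ‖v_1‖ = 2.4495, so e_1 = (-0.4082, -0.4082, 0.0000, -0.8165).
e_1·v_2 = (-0.4082)·(-4) + (-0.4082)·0 + 0.0000·4 + (-0.8165)·4 = -1.6330.
u_2 = v_2 + 1.6330·e_1 = (-4.6667, -0.6667, 4.0000, 2.6667).
‖u_2‖ = 6.7330, so e_2 = (-0.6931, -0.0990, 0.5941, 0.3961).
e_1·v_3 = (-0.4082)·3 + (-0.4082)·1 + 0.0000·(-1) + (-0.8165)·0 = -1.6330; e_2·v_3 = (-0.6931)·3 + (-0.0990)·1 + 0.5941·(-1) + 0.3961·0 = -2.7724.
u_3 = v_3 + 1.6330·e_1 + 2.7724·e_2 = (0.4118, 0.0588, 0.6471, -0.2353).
‖u_3‖ = 0.8044, so e_3 = (0.5119, 0.0731, 0.8044, -0.2925).
Qᵀb = (4.0825, 3.3665, -1.2432).
Back-substitute: x_3 = -1.2432/0.8044 = -1.5455.
x_2 = (3.3665 + 2.7724·(-1.5455))/6.7330 = -0.1364.
x_1 = (4.0825 + 1.6330·(-0.1364) + 1.6330·(-1.5455))/2.4495 = 0.5455.

x = (0.5455, -0.1364, -1.5455)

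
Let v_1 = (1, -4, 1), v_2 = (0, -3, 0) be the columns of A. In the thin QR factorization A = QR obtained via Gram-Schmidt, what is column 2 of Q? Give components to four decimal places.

q_2 = (-0.6667, -0.3333, -0.6667)

v_1 = (1, -4, 1); ‖v_1‖ = 4.2426, so q_1 = (0.2357, -0.9428, 0.2357).
q_1·v_2 = 0.2357·0 + (-0.9428)·(-3) + 0.2357·0 = 2.8284.
u_2 = v_2 − 2.8284·q_1 = (-0.6667, -0.3333, -0.6667).
‖u_2‖ = 1.0000, so q_2 = (-0.6667, -0.3333, -0.6667).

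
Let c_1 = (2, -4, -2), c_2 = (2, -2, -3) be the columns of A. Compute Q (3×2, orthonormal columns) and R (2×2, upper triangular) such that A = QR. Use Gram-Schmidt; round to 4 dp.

c_1 = (2, -4, -2); ‖c_1‖ = 4.8990, so q_1 = (0.4082, -0.8165, -0.4082).
q_1·c_2 = 0.4082·2 + (-0.8165)·(-2) + (-0.4082)·(-3) = 3.6742.
u_2 = c_2 − 3.6742·q_1 = (0.5000, 1.0000, -1.5000).
‖u_2‖ = 1.8708, so q_2 = (0.2673, 0.5345, -0.8018).

Q = [[0.4082, 0.2673], [-0.8165, 0.5345], [-0.4082, -0.8018]], R = [[4.8990, 3.6742], [0.0000, 1.8708]]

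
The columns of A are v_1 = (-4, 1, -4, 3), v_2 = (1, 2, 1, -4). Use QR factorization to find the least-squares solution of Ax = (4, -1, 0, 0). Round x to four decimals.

x = (-0.5633, -0.3700)

v_1 = (-4, 1, -4, 3); ‖v_1‖ = 6.4807, so q_1 = (-0.6172, 0.1543, -0.6172, 0.4629).
q_1·v_2 = (-0.6172)·1 + 0.1543·2 + (-0.6172)·1 + 0.4629·(-4) = -2.7775.
u_2 = v_2 + 2.7775·q_1 = (-0.7143, 2.4286, -0.7143, -2.7143).
‖u_2‖ = 3.7796, so q_2 = (-0.1890, 0.6425, -0.1890, -0.7181).
Qᵀb = (-2.6232, -1.3985).
Back-substitute: x_2 = -1.3985/3.7796 = -0.3700.
x_1 = (-2.6232 + 2.7775·(-0.3700))/6.4807 = -0.5633.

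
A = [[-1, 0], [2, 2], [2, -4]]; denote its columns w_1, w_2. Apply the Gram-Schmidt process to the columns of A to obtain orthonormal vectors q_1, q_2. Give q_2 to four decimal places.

q_2 = (-0.1041, 0.6768, -0.7288)

w_1 = (-1, 2, 2); ‖w_1‖ = 3.0000, so q_1 = (-0.3333, 0.6667, 0.6667).
q_1·w_2 = (-0.3333)·0 + 0.6667·2 + 0.6667·(-4) = -1.3333.
u_2 = w_2 + 1.3333·q_1 = (-0.4444, 2.8889, -3.1111).
‖u_2‖ = 4.2687, so q_2 = (-0.1041, 0.6768, -0.7288).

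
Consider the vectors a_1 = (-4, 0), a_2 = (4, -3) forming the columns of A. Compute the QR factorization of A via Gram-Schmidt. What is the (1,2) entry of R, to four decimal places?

a_1 = (-4, 0); ‖a_1‖ = 4.0000, so q_1 = (-1.0000, 0.0000).
r_{12} = q_1·a_2 = -4.0000.

r_{12} = -4.0000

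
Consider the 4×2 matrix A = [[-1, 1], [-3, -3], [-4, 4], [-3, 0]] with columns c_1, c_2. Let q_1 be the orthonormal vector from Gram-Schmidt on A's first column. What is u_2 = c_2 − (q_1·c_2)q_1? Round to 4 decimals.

q_1 = c_1/‖c_1‖ = (-1, -3, -4, -3)/5.9161 = (-0.1690, -0.5071, -0.6761, -0.5071).
r_{12} = q_1·c_2 = -1.3522.
u_2 = c_2 + 1.3522·q_1 = (0.7714, -3.6857, 3.0857, -0.6857).

u_2 = (0.7714, -3.6857, 3.0857, -0.6857)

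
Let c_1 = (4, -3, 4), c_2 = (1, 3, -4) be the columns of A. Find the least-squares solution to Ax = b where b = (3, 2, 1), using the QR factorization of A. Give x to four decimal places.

e_1 = c_1/‖c_1‖ = (4, -3, 4)/6.4031 = (0.6247, -0.4685, 0.6247).
r_{12} = e_1·c_2 = -3.2796.
u_2 = c_2 + 3.2796·e_1 = (3.0488, 1.4634, -1.9512).
‖u_2‖ = 3.9043, so e_2 = (0.7809, 0.3748, -0.4998).
Qᵀb = (1.5617, 2.5925).
Back-substitute: x_2 = 2.5925/3.9043 = 0.6640.
x_1 = (1.5617 + 3.2796·0.6640)/6.4031 = 0.5840.

x = (0.5840, 0.6640)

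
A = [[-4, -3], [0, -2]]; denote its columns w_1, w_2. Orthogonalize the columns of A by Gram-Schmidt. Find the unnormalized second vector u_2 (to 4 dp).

u_2 = (0.0000, -2.0000)

q_1 = w_1/‖w_1‖ = (-4, 0)/4.0000 = (-1.0000, 0.0000).
r_{12} = q_1·w_2 = 3.0000.
u_2 = w_2 − 3.0000·q_1 = (0.0000, -2.0000).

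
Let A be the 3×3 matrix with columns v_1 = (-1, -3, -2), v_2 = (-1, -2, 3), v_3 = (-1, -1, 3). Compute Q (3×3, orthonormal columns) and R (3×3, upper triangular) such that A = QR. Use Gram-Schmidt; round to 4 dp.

e_1 = v_1/‖v_1‖ = (-1, -3, -2)/3.7417 = (-0.2673, -0.8018, -0.5345).
r_{12} = e_1·v_2 = 0.2673.
u_2 = v_2 − 0.2673·e_1 = (-0.9286, -1.7857, 3.1429).
‖u_2‖ = 3.7321, so e_2 = (-0.2488, -0.4785, 0.8421).
r_{13} = e_1·v_3 = -0.5345; r_{23} = e_2·v_3 = 3.2536.
u_3 = v_3 + 0.5345·e_1 − 3.2536·e_2 = (-0.3333, 0.1282, -0.0256).
‖u_3‖ = 0.3581, so e_3 = (-0.9309, 0.3581, -0.0716).

Q = [[-0.2673, -0.2488, -0.9309], [-0.8018, -0.4785, 0.3581], [-0.5345, 0.8421, -0.0716]], R = [[3.7417, 0.2673, -0.5345], [0.0000, 3.7321, 3.2536], [0.0000, 0.0000, 0.3581]]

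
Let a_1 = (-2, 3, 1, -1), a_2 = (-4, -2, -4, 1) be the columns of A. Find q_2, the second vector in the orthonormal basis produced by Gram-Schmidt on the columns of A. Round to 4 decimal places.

q_1 = a_1/‖a_1‖ = (-2, 3, 1, -1)/3.8730 = (-0.5164, 0.7746, 0.2582, -0.2582).
r_{12} = q_1·a_2 = -0.7746.
u_2 = a_2 + 0.7746·q_1 = (-4.4000, -1.4000, -3.8000, 0.8000).
‖u_2‖ = 6.0332, so q_2 = (-0.7293, -0.2320, -0.6298, 0.1326).

q_2 = (-0.7293, -0.2320, -0.6298, 0.1326)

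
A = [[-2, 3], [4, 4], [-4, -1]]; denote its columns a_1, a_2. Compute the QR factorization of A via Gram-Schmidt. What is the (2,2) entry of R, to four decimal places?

e_1 = a_1/‖a_1‖ = (-2, 4, -4)/6.0000 = (-0.3333, 0.6667, -0.6667).
r_{12} = e_1·a_2 = 2.3333.
u_2 = a_2 − 2.3333·e_1 = (3.7778, 2.4444, 0.5556).
r_{22} = ‖u_2‖ = 4.5338.

r_{22} = 4.5338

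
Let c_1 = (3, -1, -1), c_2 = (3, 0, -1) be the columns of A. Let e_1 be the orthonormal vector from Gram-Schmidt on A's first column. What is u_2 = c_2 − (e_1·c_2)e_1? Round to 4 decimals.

u_2 = (0.2727, 0.9091, -0.0909)

e_1 = c_1/‖c_1‖ = (3, -1, -1)/3.3166 = (0.9045, -0.3015, -0.3015).
r_{12} = e_1·c_2 = 3.0151.
u_2 = c_2 − 3.0151·e_1 = (0.2727, 0.9091, -0.0909).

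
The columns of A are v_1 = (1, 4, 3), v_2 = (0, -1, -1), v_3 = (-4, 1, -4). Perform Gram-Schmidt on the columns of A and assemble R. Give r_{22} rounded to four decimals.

v_1 = (1, 4, 3); ‖v_1‖ = 5.0990, so q_1 = (0.1961, 0.7845, 0.5883).
q_1·v_2 = 0.1961·0 + 0.7845·(-1) + 0.5883·(-1) = -1.3728.
u_2 = v_2 + 1.3728·q_1 = (0.2692, 0.0769, -0.1923).
r_{22} = ‖u_2‖ = 0.3397.

r_{22} = 0.3397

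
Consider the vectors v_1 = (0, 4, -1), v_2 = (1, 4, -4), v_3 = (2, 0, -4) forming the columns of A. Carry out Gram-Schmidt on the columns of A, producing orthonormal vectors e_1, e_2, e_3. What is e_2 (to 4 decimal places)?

v_1 = (0, 4, -1); ‖v_1‖ = 4.1231, so e_1 = (0.0000, 0.9701, -0.2425).
e_1·v_2 = 0.0000·1 + 0.9701·4 + (-0.2425)·(-4) = 4.8507.
u_2 = v_2 − 4.8507·e_1 = (1.0000, -0.7059, -2.8235).
‖u_2‖ = 3.0774, so e_2 = (0.3249, -0.2294, -0.9175).

e_2 = (0.3249, -0.2294, -0.9175)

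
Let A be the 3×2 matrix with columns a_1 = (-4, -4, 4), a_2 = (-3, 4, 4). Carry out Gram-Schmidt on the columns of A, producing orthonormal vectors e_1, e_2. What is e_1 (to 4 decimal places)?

e_1 = a_1/‖a_1‖ = (-4, -4, 4)/6.9282 = (-0.5774, -0.5774, 0.5774).

e_1 = (-0.5774, -0.5774, 0.5774)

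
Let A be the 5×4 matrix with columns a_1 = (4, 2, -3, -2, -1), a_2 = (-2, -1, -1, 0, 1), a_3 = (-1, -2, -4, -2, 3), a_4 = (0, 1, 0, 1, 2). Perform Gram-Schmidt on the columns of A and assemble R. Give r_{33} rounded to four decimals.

r_{33} = 2.0720

a_1 = (4, 2, -3, -2, -1); ‖a_1‖ = 5.8310, so q_1 = (0.6860, 0.3430, -0.5145, -0.3430, -0.1715).
q_1·a_2 = 0.6860·(-2) + 0.3430·(-1) + (-0.5145)·(-1) + (-0.3430)·0 + (-0.1715)·1 = -1.3720.
u_2 = a_2 + 1.3720·q_1 = (-1.0588, -0.5294, -1.7059, -0.4706, 0.7647).
‖u_2‖ = 2.2622, so q_2 = (-0.4680, -0.2340, -0.7541, -0.2080, 0.3380).
q_1·a_3 = 0.6860·(-1) + 0.3430·(-2) + (-0.5145)·(-4) + (-0.3430)·(-2) + (-0.1715)·3 = 0.8575; q_2·a_3 = (-0.4680)·(-1) + (-0.2340)·(-2) + (-0.7541)·(-4) + (-0.2080)·(-2) + 0.3380·3 = 5.3825.
u_3 = a_3 − 0.8575·q_1 − 5.3825·q_2 = (0.9310, -1.0345, 0.5000, -0.5862, 1.3276).
r_{33} = ‖u_3‖ = 2.0720.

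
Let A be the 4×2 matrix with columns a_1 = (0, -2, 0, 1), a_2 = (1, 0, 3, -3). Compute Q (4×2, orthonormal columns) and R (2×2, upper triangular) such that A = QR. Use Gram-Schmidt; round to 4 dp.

e_1 = a_1/‖a_1‖ = (0, -2, 0, 1)/2.2361 = (0.0000, -0.8944, 0.0000, 0.4472).
r_{12} = e_1·a_2 = -1.3416.
u_2 = a_2 + 1.3416·e_1 = (1.0000, -1.2000, 3.0000, -2.4000).
‖u_2‖ = 4.1473, so e_2 = (0.2411, -0.2893, 0.7234, -0.5787).

Q = [[0.0000, 0.2411], [-0.8944, -0.2893], [0.0000, 0.7234], [0.4472, -0.5787]], R = [[2.2361, -1.3416], [0.0000, 4.1473]]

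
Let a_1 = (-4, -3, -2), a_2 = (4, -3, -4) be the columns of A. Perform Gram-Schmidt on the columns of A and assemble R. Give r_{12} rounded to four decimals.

r_{12} = 0.1857

q_1 = a_1/‖a_1‖ = (-4, -3, -2)/5.3852 = (-0.7428, -0.5571, -0.3714).
r_{12} = q_1·a_2 = 0.1857.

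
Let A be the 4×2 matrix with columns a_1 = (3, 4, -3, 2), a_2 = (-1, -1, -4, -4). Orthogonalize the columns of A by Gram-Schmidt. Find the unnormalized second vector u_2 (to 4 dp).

a_1 = (3, 4, -3, 2); ‖a_1‖ = 6.1644, so q_1 = (0.4867, 0.6489, -0.4867, 0.3244).
q_1·a_2 = 0.4867·(-1) + 0.6489·(-1) + (-0.4867)·(-4) + 0.3244·(-4) = -0.4867.
u_2 = a_2 + 0.4867·q_1 = (-0.7632, -0.6842, -4.2368, -3.8421).

u_2 = (-0.7632, -0.6842, -4.2368, -3.8421)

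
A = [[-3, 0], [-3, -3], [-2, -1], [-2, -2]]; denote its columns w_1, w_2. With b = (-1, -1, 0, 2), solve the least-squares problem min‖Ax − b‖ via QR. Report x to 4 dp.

q_1 = w_1/‖w_1‖ = (-3, -3, -2, -2)/5.0990 = (-0.5883, -0.5883, -0.3922, -0.3922).
r_{12} = q_1·w_2 = 2.9417.
u_2 = w_2 − 2.9417·q_1 = (1.7308, -1.2692, 0.1538, -0.8462).
‖u_2‖ = 2.3122, so q_2 = (0.7485, -0.5489, 0.0665, -0.3660).
Qᵀb = (0.3922, -0.9315).
Back-substitute: x_2 = -0.9315/2.3122 = -0.4029.
x_1 = (0.3922 − 2.9417·(-0.4029))/5.0990 = 0.3094.

x = (0.3094, -0.4029)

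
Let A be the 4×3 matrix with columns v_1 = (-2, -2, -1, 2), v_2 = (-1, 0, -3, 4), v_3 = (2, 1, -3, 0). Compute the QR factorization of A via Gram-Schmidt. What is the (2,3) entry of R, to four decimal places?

r_{23} = 2.7735

q_1 = v_1/‖v_1‖ = (-2, -2, -1, 2)/3.6056 = (-0.5547, -0.5547, -0.2774, 0.5547).
r_{12} = q_1·v_2 = 3.6056.
u_2 = v_2 − 3.6056·q_1 = (1.0000, 2.0000, -2.0000, 2.0000).
‖u_2‖ = 3.6056, so q_2 = (0.2774, 0.5547, -0.5547, 0.5547).
r_{23} = q_2·v_3 = 2.7735.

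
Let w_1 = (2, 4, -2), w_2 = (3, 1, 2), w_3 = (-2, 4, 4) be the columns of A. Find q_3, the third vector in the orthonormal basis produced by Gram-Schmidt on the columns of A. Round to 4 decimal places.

q_3 = (-0.5774, 0.5774, 0.5774)

w_1 = (2, 4, -2); ‖w_1‖ = 4.8990, so q_1 = (0.4082, 0.8165, -0.4082).
q_1·w_2 = 0.4082·3 + 0.8165·1 + (-0.4082)·2 = 1.2247.
u_2 = w_2 − 1.2247·q_1 = (2.5000, 0.0000, 2.5000).
‖u_2‖ = 3.5355, so q_2 = (0.7071, 0.0000, 0.7071).
q_1·w_3 = 0.4082·(-2) + 0.8165·4 + (-0.4082)·4 = 0.8165; q_2·w_3 = 0.7071·(-2) + 0.0000·4 + 0.7071·4 = 1.4142.
u_3 = w_3 − 0.8165·q_1 − 1.4142·q_2 = (-3.3333, 3.3333, 3.3333).
‖u_3‖ = 5.7735, so q_3 = (-0.5774, 0.5774, 0.5774).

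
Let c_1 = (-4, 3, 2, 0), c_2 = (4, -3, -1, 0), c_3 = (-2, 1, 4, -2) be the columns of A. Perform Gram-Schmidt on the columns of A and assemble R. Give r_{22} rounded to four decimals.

e_1 = c_1/‖c_1‖ = (-4, 3, 2, 0)/5.3852 = (-0.7428, 0.5571, 0.3714, 0.0000).
r_{12} = e_1·c_2 = -5.0138.
u_2 = c_2 + 5.0138·e_1 = (0.2759, -0.2069, 0.8621, 0.0000).
r_{22} = ‖u_2‖ = 0.9285.

r_{22} = 0.9285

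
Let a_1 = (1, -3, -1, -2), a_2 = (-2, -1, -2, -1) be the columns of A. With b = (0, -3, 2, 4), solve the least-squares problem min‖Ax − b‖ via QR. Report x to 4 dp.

x = (0.1200, -0.5600)

q_1 = a_1/‖a_1‖ = (1, -3, -1, -2)/3.8730 = (0.2582, -0.7746, -0.2582, -0.5164).
r_{12} = q_1·a_2 = 1.2910.
u_2 = a_2 − 1.2910·q_1 = (-2.3333, 0.0000, -1.6667, -0.3333).
‖u_2‖ = 2.8868, so q_2 = (-0.8083, 0.0000, -0.5774, -0.1155).
Qᵀb = (-0.2582, -1.6166).
Back-substitute: x_2 = -1.6166/2.8868 = -0.5600.
x_1 = (-0.2582 − 1.2910·(-0.5600))/3.8730 = 0.1200.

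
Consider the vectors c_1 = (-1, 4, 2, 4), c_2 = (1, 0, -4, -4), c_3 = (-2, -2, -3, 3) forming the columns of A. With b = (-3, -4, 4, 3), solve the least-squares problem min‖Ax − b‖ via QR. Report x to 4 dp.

e_1 = c_1/‖c_1‖ = (-1, 4, 2, 4)/6.0828 = (-0.1644, 0.6576, 0.3288, 0.6576).
r_{12} = e_1·c_2 = -4.1100.
u_2 = c_2 + 4.1100·e_1 = (0.3243, 2.7027, -2.6486, -1.2973).
‖u_2‖ = 4.0135, so e_2 = (0.0808, 0.6734, -0.6599, -0.3232).
r_{13} = e_1·c_3 = 0.0000; r_{23} = e_2·c_3 = -0.4983.
u_3 = c_3 + 0.0000·e_1 + 0.4983·e_2 = (-1.9597, -1.6644, -3.3289, 2.8389).
‖u_3‖ = 5.0746, so e_3 = (-0.3862, -0.3280, -0.6560, 0.5594).
Qᵀb = (1.1508, -6.5455, 1.5249).
Back-substitute: x_3 = 1.5249/5.0746 = 0.3005.
x_2 = (-6.5455 + 0.4983·0.3005)/4.0135 = -1.5936.
x_1 = (1.1508 + 4.1100·(-1.5936) + 0.0000·0.3005)/6.0828 = -0.8875.

x = (-0.8875, -1.5936, 0.3005)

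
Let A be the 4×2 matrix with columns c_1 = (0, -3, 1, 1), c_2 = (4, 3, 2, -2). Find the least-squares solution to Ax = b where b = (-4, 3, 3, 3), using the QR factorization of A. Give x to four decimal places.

x = (-0.5745, -0.3688)

c_1 = (0, -3, 1, 1); ‖c_1‖ = 3.3166, so e_1 = (0.0000, -0.9045, 0.3015, 0.3015).
e_1·c_2 = 0.0000·4 + (-0.9045)·3 + 0.3015·2 + 0.3015·(-2) = -2.7136.
u_2 = c_2 + 2.7136·e_1 = (4.0000, 0.5455, 2.8182, -1.1818).
‖u_2‖ = 5.0632, so e_2 = (0.7900, 0.1077, 0.5566, -0.2334).
Qᵀb = (-0.9045, -1.8673).
Back-substitute: x_2 = -1.8673/5.0632 = -0.3688.
x_1 = (-0.9045 + 2.7136·(-0.3688))/3.3166 = -0.5745.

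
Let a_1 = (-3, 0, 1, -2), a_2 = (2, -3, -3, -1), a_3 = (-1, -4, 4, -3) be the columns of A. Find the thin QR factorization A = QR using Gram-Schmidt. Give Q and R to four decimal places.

a_1 = (-3, 0, 1, -2); ‖a_1‖ = 3.7417, so q_1 = (-0.8018, 0.0000, 0.2673, -0.5345).
q_1·a_2 = (-0.8018)·2 + 0.0000·(-3) + 0.2673·(-3) + (-0.5345)·(-1) = -1.8708.
u_2 = a_2 + 1.8708·q_1 = (0.5000, -3.0000, -2.5000, -2.0000).
‖u_2‖ = 4.4159, so q_2 = (0.1132, -0.6794, -0.5661, -0.4529).
q_1·a_3 = (-0.8018)·(-1) + 0.0000·(-4) + 0.2673·4 + (-0.5345)·(-3) = 3.4744; q_2·a_3 = 0.1132·(-1) + (-0.6794)·(-4) + (-0.5661)·4 + (-0.4529)·(-3) = 1.6984.
u_3 = a_3 − 3.4744·q_1 − 1.6984·q_2 = (1.5934, -2.8462, 4.0330, -0.3736).
‖u_3‖ = 5.2004, so q_3 = (0.3064, -0.5473, 0.7755, -0.0718).

Q = [[-0.8018, 0.1132, 0.3064], [0.0000, -0.6794, -0.5473], [0.2673, -0.5661, 0.7755], [-0.5345, -0.4529, -0.0718]], R = [[3.7417, -1.8708, 3.4744], [0.0000, 4.4159, 1.6984], [0.0000, 0.0000, 5.2004]]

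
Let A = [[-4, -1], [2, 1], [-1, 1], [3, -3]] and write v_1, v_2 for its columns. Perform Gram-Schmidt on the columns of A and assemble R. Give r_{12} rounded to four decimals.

v_1 = (-4, 2, -1, 3); ‖v_1‖ = 5.4772, so e_1 = (-0.7303, 0.3651, -0.1826, 0.5477).
r_{12} = e_1·v_2 = -0.7303.

r_{12} = -0.7303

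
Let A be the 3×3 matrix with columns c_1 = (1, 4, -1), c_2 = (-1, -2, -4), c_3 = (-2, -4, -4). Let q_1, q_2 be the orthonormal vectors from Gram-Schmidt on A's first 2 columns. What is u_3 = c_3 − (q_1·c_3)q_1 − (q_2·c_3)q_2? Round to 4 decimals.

u_3 = (-0.4079, 0.1133, 0.0453)

c_1 = (1, 4, -1); ‖c_1‖ = 4.2426, so q_1 = (0.2357, 0.9428, -0.2357).
q_1·c_2 = 0.2357·(-1) + 0.9428·(-2) + (-0.2357)·(-4) = -1.1785.
u_2 = c_2 + 1.1785·q_1 = (-0.7222, -0.8889, -4.2778).
‖u_2‖ = 4.4284, so q_2 = (-0.1631, -0.2007, -0.9660).
q_1·c_3 = 0.2357·(-2) + 0.9428·(-4) + (-0.2357)·(-4) = -3.2998; q_2·c_3 = (-0.1631)·(-2) + (-0.2007)·(-4) + (-0.9660)·(-4) = 4.9930.
u_3 = c_3 + 3.2998·q_1 − 4.9930·q_2 = (-0.4079, 0.1133, 0.0453).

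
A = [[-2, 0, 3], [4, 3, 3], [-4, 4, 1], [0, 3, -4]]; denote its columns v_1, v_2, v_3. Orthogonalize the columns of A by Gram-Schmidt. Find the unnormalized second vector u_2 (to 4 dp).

v_1 = (-2, 4, -4, 0); ‖v_1‖ = 6.0000, so e_1 = (-0.3333, 0.6667, -0.6667, 0.0000).
e_1·v_2 = (-0.3333)·0 + 0.6667·3 + (-0.6667)·4 + 0.0000·3 = -0.6667.
u_2 = v_2 + 0.6667·e_1 = (-0.2222, 3.4444, 3.5556, 3.0000).

u_2 = (-0.2222, 3.4444, 3.5556, 3.0000)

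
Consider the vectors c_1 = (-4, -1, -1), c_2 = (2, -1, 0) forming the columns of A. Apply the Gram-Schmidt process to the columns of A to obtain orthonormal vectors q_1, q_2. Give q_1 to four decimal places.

q_1 = (-0.9428, -0.2357, -0.2357)

q_1 = c_1/‖c_1‖ = (-4, -1, -1)/4.2426 = (-0.9428, -0.2357, -0.2357).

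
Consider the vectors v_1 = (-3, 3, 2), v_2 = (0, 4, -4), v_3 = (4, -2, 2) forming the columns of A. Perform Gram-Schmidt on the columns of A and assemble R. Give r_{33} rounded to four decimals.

r_{33} = 3.0500

q_1 = v_1/‖v_1‖ = (-3, 3, 2)/4.6904 = (-0.6396, 0.6396, 0.4264).
r_{12} = q_1·v_2 = 0.8528.
u_2 = v_2 − 0.8528·q_1 = (0.5455, 3.4545, -4.3636).
‖u_2‖ = 5.5922, so q_2 = (0.0975, 0.6177, -0.7803).
r_{13} = q_1·v_3 = -2.9848; r_{23} = q_2·v_3 = -2.4059.
u_3 = v_3 + 2.9848·q_1 + 2.4059·q_2 = (2.3256, 1.3953, 1.3953).
r_{33} = ‖u_3‖ = 3.0500.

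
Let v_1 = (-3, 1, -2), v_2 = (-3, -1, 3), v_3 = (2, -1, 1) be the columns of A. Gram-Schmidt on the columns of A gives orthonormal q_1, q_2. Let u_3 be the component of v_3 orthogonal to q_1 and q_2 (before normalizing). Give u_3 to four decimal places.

u_3 = (-0.0267, -0.4008, -0.1603)

v_1 = (-3, 1, -2); ‖v_1‖ = 3.7417, so q_1 = (-0.8018, 0.2673, -0.5345).
q_1·v_2 = (-0.8018)·(-3) + 0.2673·(-1) + (-0.5345)·3 = 0.5345.
u_2 = v_2 − 0.5345·q_1 = (-2.5714, -1.1429, 3.2857).
‖u_2‖ = 4.3260, so q_2 = (-0.5944, -0.2642, 0.7595).
q_1·v_3 = (-0.8018)·2 + 0.2673·(-1) + (-0.5345)·1 = -2.4054; q_2·v_3 = (-0.5944)·2 + (-0.2642)·(-1) + 0.7595·1 = -0.1651.
u_3 = v_3 + 2.4054·q_1 + 0.1651·q_2 = (-0.0267, -0.4008, -0.1603).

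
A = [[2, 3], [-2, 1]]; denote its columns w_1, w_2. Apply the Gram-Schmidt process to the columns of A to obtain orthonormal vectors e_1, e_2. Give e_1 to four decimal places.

w_1 = (2, -2); ‖w_1‖ = 2.8284, so e_1 = (0.7071, -0.7071).

e_1 = (0.7071, -0.7071)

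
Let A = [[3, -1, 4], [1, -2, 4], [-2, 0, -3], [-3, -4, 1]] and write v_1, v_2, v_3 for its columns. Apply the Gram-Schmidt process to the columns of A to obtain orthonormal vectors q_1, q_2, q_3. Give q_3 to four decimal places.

q_3 = (-0.6378, 0.4773, -0.5993, -0.0792)

v_1 = (3, 1, -2, -3); ‖v_1‖ = 4.7958, so q_1 = (0.6255, 0.2085, -0.4170, -0.6255).
q_1·v_2 = 0.6255·(-1) + 0.2085·(-2) + (-0.4170)·0 + (-0.6255)·(-4) = 1.4596.
u_2 = v_2 − 1.4596·q_1 = (-1.9130, -2.3043, 0.6087, -3.0870).
‖u_2‖ = 4.3439, so q_2 = (-0.4404, -0.5305, 0.1401, -0.7106).
q_1·v_3 = 0.6255·4 + 0.2085·4 + (-0.4170)·(-3) + (-0.6255)·1 = 3.9618; q_2·v_3 = (-0.4404)·4 + (-0.5305)·4 + 0.1401·(-3) + (-0.7106)·1 = -5.0145.
u_3 = v_3 − 3.9618·q_1 + 5.0145·q_2 = (-0.6866, 0.5138, -0.6452, -0.0853).
‖u_3‖ = 1.0766, so q_3 = (-0.6378, 0.4773, -0.5993, -0.0792).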